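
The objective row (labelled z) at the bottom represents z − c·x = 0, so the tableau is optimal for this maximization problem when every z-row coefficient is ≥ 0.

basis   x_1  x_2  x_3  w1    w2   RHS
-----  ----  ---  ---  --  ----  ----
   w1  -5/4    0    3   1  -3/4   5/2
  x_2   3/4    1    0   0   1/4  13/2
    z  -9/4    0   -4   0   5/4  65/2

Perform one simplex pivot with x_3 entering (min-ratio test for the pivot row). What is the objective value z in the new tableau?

Ratio test on column x_3 — row 1: (5/2)/3 = 5/6; row 2: entry 0 ≤ 0. Minimum is 5/6 at row 1 (w1 leaves); pivot element 3.
Pivot on row 1; the z-row RHS becomes 65/2 − (-4)·(5/6) = 215/6.

215/6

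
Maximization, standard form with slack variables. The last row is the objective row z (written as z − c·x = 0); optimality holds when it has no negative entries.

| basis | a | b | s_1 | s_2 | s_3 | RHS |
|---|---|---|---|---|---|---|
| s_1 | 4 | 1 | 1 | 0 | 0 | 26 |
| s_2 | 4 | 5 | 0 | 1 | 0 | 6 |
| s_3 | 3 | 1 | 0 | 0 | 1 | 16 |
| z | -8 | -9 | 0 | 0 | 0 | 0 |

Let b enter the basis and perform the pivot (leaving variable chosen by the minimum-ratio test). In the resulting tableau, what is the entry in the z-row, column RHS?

54/5

Ratio test on column b — row 1: 26/1 = 26; row 2: 6/5 = 6/5; row 3: 16/1 = 16. Minimum is 6/5 at row 2 (s_2 leaves); pivot element 5.
Divide row 2 by 5; eliminate column b from the other rows.
z-row update in column RHS: 0 − (-9)·(6/5) = 54/5.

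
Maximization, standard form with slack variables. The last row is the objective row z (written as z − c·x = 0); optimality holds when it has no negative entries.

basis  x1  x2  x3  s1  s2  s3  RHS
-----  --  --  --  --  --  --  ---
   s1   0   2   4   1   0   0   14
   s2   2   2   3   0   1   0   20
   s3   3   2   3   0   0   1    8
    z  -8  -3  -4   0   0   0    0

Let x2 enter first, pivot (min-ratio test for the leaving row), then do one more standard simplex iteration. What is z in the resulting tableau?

64/3

Ratio test on column x2 — row 1: 14/2 = 7; row 2: 20/2 = 10; row 3: 8/2 = 4. Minimum is 4 at row 3 (s3 leaves); pivot element 2.
Pivot on row 3; the z-row RHS becomes 0 − (-3)·4 = 12.
Next entering variable (most negative z-row entry -7/2): x1.
Ratio test on column x1 — row 1: entry -3 ≤ 0; row 2: entry -1 ≤ 0; row 3: 4/(3/2) = 8/3. Minimum is 8/3 at row 3 (x2 leaves); pivot element 3/2.
After the second pivot the z-row RHS is 12 − (-7/2)·(8/3) = 64/3.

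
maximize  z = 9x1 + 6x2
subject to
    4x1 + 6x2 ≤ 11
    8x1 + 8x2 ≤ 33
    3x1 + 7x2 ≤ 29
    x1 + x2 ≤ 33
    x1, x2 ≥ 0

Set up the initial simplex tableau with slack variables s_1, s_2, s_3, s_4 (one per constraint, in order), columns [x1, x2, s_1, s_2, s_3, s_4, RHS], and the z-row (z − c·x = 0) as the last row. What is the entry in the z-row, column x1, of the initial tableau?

The z-row carries the negated objective coefficients: the x1 entry is -9.

-9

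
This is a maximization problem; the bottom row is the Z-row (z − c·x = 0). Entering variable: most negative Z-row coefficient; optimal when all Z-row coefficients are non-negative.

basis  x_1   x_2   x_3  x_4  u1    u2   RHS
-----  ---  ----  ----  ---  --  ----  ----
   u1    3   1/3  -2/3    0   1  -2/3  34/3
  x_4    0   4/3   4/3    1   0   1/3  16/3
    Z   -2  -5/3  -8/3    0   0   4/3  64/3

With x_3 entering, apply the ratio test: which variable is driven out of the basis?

x_4

Column x_3 entries and ratios — u1: -2/3 ≤ 0, skip; x_4: (16/3)/(4/3) = 4.
Smallest ratio is 4 in the row of x_4, so x_4 leaves.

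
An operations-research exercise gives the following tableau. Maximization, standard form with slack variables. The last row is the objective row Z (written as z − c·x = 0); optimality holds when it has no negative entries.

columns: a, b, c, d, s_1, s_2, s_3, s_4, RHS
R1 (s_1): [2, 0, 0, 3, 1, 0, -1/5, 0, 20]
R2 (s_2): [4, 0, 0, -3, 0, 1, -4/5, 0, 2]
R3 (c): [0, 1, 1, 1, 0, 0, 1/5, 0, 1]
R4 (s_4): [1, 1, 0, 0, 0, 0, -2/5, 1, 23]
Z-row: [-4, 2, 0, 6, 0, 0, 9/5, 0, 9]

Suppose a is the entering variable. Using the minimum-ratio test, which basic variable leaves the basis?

Column a entries and ratios — s_1: 20/2 = 10; s_2: 2/4 = 1/2; c: 0 ≤ 0, skip; s_4: 23/1 = 23.
Smallest ratio is 1/2 in the row of s_2, so s_2 leaves.

s_2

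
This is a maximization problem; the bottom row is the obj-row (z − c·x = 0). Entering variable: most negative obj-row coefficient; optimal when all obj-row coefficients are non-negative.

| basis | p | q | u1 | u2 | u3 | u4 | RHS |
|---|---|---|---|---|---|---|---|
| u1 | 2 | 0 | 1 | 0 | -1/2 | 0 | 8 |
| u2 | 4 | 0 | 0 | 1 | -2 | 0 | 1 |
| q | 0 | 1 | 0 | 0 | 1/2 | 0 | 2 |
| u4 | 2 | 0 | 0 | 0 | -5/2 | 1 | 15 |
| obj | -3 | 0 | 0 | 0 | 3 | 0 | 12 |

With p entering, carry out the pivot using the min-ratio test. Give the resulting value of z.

Ratio test on column p — row 1: 8/2 = 4; row 2: 1/4 = 1/4; row 3: entry 0 ≤ 0; row 4: 15/2 = 15/2. Minimum is 1/4 at row 2 (u2 leaves); pivot element 4.
Pivot on row 2; the obj-row RHS becomes 12 − (-3)·(1/4) = 51/4.

51/4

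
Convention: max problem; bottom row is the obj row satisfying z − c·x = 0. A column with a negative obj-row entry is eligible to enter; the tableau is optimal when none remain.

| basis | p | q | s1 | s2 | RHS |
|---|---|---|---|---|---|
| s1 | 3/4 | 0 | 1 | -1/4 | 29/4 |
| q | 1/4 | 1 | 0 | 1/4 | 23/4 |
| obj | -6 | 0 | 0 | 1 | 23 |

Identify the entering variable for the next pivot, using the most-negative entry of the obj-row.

Negative obj-row entries: p: -6.
The most negative is -6 in column p, so p enters.

p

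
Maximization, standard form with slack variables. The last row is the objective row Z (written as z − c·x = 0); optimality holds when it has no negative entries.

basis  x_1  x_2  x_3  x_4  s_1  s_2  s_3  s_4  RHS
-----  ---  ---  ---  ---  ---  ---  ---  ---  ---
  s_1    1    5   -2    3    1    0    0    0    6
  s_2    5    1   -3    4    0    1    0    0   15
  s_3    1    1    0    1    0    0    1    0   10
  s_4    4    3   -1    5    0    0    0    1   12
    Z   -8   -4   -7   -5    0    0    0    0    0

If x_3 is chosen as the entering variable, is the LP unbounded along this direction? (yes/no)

Every constraint-row entry in column x_3 is ≤ 0, so increasing x_3 is unbounded.

yes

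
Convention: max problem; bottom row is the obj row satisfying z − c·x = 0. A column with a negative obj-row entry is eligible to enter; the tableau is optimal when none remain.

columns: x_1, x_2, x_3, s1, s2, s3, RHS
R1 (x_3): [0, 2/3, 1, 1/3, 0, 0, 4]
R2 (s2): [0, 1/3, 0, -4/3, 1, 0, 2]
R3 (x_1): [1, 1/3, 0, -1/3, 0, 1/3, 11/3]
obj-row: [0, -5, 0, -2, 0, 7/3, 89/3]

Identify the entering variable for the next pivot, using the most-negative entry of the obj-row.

Negative obj-row entries: x_2: -5, s1: -2.
The most negative is -5 in column x_2, so x_2 enters.

x_2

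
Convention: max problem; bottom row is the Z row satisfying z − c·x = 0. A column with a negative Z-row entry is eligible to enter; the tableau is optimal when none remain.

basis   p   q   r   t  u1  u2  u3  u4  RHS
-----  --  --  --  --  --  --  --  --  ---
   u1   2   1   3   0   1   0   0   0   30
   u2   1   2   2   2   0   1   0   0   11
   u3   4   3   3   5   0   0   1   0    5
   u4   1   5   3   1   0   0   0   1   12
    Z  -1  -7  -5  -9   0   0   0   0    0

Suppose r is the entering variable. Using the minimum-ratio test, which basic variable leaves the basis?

u3

Column r entries and ratios — u1: 30/3 = 10; u2: 11/2 = 11/2; u3: 5/3 = 5/3; u4: 12/3 = 4.
Smallest ratio is 5/3 in the row of u3, so u3 leaves.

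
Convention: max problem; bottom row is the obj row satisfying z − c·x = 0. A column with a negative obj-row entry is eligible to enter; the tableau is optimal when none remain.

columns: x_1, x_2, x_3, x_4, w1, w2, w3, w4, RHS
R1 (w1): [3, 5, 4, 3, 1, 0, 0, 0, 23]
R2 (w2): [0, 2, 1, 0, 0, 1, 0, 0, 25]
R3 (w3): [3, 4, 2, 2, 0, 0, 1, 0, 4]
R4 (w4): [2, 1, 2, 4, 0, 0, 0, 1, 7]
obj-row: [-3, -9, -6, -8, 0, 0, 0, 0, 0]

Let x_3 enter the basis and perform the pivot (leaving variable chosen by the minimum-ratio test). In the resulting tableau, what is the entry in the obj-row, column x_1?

Ratio test on column x_3 — row 1: 23/4 = 23/4; row 2: 25/1 = 25; row 3: 4/2 = 2; row 4: 7/2 = 7/2. Minimum is 2 at row 3 (w3 leaves); pivot element 2.
Divide row 3 by 2; eliminate column x_3 from the other rows.
obj-row update in column x_1: -3 − (-6)·(3/2) = 6.

6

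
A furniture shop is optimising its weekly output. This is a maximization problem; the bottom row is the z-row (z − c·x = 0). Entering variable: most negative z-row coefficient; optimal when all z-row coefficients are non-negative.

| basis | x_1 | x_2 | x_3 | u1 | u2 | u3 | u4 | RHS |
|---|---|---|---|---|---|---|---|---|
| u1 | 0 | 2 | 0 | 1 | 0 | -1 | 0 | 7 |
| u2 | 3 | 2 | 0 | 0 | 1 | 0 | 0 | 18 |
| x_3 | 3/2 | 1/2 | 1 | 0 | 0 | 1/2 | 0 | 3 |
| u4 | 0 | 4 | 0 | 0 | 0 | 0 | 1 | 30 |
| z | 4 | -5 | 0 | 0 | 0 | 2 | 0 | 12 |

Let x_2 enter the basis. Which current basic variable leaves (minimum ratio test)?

u1

Column x_2 entries and ratios — u1: 7/2 = 7/2; u2: 18/2 = 9; x_3: 3/(1/2) = 6; u4: 30/4 = 15/2.
Smallest ratio is 7/2 in the row of u1, so u1 leaves.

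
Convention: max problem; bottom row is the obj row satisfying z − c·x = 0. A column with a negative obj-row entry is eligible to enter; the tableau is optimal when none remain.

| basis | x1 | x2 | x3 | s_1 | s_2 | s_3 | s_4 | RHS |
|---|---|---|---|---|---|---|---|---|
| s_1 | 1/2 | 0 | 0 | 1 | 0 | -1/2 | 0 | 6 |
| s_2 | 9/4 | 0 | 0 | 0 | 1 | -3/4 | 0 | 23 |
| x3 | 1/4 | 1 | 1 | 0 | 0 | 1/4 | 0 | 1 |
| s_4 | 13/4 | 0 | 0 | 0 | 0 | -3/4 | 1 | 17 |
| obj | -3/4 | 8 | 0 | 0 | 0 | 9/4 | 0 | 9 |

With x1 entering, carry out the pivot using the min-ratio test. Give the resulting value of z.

Ratio test on column x1 — row 1: 6/(1/2) = 12; row 2: 23/(9/4) = 92/9; row 3: 1/(1/4) = 4; row 4: 17/(13/4) = 68/13. Minimum is 4 at row 3 (x3 leaves); pivot element 1/4.
Pivot on row 3; the obj-row RHS becomes 9 − (-3/4)·4 = 12.

12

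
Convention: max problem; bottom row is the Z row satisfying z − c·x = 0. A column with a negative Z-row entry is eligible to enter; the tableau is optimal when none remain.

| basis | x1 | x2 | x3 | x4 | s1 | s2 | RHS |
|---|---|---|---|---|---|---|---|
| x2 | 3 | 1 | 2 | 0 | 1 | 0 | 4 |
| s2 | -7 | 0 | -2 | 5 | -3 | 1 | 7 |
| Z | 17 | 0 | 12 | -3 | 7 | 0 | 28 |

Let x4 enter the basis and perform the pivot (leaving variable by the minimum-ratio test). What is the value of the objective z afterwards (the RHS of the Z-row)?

161/5

Ratio test on column x4 — row 1: entry 0 ≤ 0; row 2: 7/5 = 7/5. Minimum is 7/5 at row 2 (s2 leaves); pivot element 5.
Pivot on row 2; the Z-row RHS becomes 28 − (-3)·(7/5) = 161/5.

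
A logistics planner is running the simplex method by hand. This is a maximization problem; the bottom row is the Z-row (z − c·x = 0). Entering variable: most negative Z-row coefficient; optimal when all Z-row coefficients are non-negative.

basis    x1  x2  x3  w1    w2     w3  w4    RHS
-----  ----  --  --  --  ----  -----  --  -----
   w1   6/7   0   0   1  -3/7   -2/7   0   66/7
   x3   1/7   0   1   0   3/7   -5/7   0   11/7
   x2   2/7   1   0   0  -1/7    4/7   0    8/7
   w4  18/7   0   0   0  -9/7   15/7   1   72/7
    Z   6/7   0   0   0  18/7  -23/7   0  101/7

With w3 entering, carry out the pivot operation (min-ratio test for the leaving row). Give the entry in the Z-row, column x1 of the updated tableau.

5/2

Ratio test on column w3 — row 1: entry -2/7 ≤ 0; row 2: entry -5/7 ≤ 0; row 3: (8/7)/(4/7) = 2; row 4: (72/7)/(15/7) = 24/5. Minimum is 2 at row 3 (x2 leaves); pivot element 4/7.
Divide row 3 by 4/7; eliminate column w3 from the other rows.
Z-row update in column x1: 6/7 − (-23/7)·(1/2) = 5/2.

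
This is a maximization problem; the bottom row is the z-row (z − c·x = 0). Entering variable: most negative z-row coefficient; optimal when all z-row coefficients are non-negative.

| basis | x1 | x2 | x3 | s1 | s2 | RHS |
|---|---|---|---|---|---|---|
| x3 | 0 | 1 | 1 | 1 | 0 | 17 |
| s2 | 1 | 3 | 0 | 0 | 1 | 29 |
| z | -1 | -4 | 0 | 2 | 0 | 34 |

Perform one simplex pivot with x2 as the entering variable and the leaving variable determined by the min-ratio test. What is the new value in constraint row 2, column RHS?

Ratio test on column x2 — row 1: 17/1 = 17; row 2: 29/3 = 29/3. Minimum is 29/3 at row 2 (s2 leaves); pivot element 3.
Divide row 2 by 3; eliminate column x2 from the other rows.
In the new row 2, the RHS entry is the old entry divided by the pivot: 29/3 = 29/3.

29/3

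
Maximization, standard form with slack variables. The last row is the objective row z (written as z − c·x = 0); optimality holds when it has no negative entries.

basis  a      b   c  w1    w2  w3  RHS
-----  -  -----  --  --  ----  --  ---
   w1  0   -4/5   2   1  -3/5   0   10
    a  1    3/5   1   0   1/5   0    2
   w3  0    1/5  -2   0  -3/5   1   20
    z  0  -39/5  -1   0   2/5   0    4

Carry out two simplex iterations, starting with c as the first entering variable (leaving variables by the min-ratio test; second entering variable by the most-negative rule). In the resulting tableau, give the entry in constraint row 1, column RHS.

38/3

Ratio test on column c — row 1: 10/2 = 5; row 2: 2/1 = 2; row 3: entry -2 ≤ 0. Minimum is 2 at row 2 (a leaves); pivot element 1.
Divide row 2 by 1; eliminate column c from the other rows.
Second iteration: most negative z-row entry is -36/5 in column b, so b enters.
Ratio test on column b — row 1: entry -2 ≤ 0; row 2: 2/(3/5) = 10/3; row 3: 24/(7/5) = 120/7. Minimum is 10/3 at row 2 (c leaves); pivot element 3/5.
Divide row 2 by 3/5; eliminate column b from the other rows.
After both pivots, the entry at constraint row 1, column RHS is 38/3.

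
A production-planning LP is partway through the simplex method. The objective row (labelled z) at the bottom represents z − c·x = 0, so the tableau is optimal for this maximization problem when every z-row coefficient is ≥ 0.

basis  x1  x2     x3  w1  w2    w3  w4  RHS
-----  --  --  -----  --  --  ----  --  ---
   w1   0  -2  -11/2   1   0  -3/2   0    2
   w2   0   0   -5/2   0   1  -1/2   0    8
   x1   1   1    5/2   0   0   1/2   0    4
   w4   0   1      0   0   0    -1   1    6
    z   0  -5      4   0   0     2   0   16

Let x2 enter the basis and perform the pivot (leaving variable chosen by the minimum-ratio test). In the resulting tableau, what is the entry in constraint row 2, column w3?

-1/2

Ratio test on column x2 — row 1: entry -2 ≤ 0; row 2: entry 0 ≤ 0; row 3: 4/1 = 4; row 4: 6/1 = 6. Minimum is 4 at row 3 (x1 leaves); pivot element 1.
Divide row 3 by 1; eliminate column x2 from the other rows.
Row 2 update in column w3: -1/2 − 0·(1/2) = -1/2.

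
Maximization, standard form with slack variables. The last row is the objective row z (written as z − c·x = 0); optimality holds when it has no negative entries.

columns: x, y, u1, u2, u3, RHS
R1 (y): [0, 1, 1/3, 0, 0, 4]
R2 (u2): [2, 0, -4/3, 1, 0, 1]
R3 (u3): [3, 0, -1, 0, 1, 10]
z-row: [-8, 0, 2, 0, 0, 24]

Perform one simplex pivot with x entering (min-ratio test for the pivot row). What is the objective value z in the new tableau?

28

Ratio test on column x — row 1: entry 0 ≤ 0; row 2: 1/2 = 1/2; row 3: 10/3 = 10/3. Minimum is 1/2 at row 2 (u2 leaves); pivot element 2.
Pivot on row 2; the z-row RHS becomes 24 − (-8)·(1/2) = 28.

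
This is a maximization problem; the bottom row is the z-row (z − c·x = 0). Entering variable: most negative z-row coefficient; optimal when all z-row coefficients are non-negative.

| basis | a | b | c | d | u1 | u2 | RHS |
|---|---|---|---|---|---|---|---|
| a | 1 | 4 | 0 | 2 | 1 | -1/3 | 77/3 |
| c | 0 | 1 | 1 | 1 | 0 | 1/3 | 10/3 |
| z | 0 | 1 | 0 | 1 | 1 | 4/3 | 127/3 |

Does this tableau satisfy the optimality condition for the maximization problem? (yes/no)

Every z-row coefficient is ≥ 0, so the tableau is optimal.

yes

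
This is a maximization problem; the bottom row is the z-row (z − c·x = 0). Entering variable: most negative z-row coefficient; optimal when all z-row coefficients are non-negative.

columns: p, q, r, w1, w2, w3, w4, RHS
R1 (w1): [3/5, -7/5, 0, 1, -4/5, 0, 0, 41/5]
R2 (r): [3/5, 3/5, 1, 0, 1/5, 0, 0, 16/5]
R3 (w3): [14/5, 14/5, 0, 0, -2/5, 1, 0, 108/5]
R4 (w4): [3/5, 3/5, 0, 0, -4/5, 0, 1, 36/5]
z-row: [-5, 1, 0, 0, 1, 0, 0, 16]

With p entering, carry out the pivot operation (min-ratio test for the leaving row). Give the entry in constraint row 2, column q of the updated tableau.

Ratio test on column p — row 1: (41/5)/(3/5) = 41/3; row 2: (16/5)/(3/5) = 16/3; row 3: (108/5)/(14/5) = 54/7; row 4: (36/5)/(3/5) = 12. Minimum is 16/3 at row 2 (r leaves); pivot element 3/5.
Divide row 2 by 3/5; eliminate column p from the other rows.
In the new row 2, the q entry is the old entry divided by the pivot: (3/5)/(3/5) = 1.

1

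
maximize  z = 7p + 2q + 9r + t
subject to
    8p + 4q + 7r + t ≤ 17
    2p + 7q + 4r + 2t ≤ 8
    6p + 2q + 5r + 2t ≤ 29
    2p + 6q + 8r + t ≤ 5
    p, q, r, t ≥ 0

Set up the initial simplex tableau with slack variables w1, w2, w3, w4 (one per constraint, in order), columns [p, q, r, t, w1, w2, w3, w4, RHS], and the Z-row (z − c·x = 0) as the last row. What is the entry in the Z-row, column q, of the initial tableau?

The Z-row carries the negated objective coefficients: the q entry is -2.

-2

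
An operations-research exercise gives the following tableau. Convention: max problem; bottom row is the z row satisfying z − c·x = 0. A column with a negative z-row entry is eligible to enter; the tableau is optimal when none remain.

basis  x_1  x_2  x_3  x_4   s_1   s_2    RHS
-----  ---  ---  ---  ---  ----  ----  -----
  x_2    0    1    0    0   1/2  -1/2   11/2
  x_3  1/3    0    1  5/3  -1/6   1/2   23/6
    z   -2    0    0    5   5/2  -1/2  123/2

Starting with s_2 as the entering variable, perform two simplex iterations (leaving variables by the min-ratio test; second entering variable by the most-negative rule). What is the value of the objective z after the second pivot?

Ratio test on column s_2 — row 1: entry -1/2 ≤ 0; row 2: (23/6)/(1/2) = 23/3. Minimum is 23/3 at row 2 (x_3 leaves); pivot element 1/2.
Pivot on row 2; the z-row RHS becomes 123/2 − (-1/2)·(23/3) = 196/3.
Next entering variable (most negative z-row entry -5/3): x_1.
Ratio test on column x_1 — row 1: (28/3)/(1/3) = 28; row 2: (23/3)/(2/3) = 23/2. Minimum is 23/2 at row 2 (s_2 leaves); pivot element 2/3.
After the second pivot the z-row RHS is 196/3 − (-5/3)·(23/2) = 169/2.

169/2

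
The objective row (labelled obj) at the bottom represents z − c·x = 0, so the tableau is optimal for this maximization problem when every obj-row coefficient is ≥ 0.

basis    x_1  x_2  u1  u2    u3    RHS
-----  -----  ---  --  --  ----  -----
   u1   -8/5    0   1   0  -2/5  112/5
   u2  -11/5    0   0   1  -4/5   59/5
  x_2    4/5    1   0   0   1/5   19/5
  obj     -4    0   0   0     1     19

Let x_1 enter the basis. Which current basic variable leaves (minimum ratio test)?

Column x_1 entries and ratios — u1: -8/5 ≤ 0, skip; u2: -11/5 ≤ 0, skip; x_2: (19/5)/(4/5) = 19/4.
Smallest ratio is 19/4 in the row of x_2, so x_2 leaves.

x_2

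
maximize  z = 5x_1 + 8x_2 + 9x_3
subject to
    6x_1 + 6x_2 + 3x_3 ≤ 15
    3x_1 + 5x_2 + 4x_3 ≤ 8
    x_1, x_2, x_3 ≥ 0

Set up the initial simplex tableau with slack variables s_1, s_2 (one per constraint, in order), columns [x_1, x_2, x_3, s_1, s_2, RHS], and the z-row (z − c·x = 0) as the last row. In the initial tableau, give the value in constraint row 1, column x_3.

3

Constraint 1 has coefficient 3 on x_3.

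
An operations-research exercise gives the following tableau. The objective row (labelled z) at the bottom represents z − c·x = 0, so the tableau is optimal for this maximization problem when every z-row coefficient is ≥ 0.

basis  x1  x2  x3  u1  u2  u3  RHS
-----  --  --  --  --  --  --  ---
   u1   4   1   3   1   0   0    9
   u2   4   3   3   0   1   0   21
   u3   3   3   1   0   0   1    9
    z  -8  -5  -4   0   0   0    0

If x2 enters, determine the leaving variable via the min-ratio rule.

u3

Column x2 entries and ratios — u1: 9/1 = 9; u2: 21/3 = 7; u3: 9/3 = 3.
Smallest ratio is 3 in the row of u3, so u3 leaves.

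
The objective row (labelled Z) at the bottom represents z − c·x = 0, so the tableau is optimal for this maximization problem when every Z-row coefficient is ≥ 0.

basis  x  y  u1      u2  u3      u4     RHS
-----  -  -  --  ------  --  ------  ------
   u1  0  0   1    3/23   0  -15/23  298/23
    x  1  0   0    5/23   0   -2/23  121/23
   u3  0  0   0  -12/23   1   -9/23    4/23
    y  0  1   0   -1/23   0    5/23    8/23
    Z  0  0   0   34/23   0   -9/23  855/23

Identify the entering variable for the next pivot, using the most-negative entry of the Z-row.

u4

Negative Z-row entries: u4: -9/23.
The most negative is -9/23 in column u4, so u4 enters.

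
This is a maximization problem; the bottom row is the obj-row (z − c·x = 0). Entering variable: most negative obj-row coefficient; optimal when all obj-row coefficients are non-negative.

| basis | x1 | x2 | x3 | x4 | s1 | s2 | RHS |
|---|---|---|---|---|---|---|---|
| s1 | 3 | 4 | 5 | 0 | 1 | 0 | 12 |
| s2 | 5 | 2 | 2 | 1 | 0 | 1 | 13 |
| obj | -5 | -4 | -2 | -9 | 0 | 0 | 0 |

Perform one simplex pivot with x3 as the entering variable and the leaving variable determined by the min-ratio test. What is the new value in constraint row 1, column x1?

3/5

Ratio test on column x3 — row 1: 12/5 = 12/5; row 2: 13/2 = 13/2. Minimum is 12/5 at row 1 (s1 leaves); pivot element 5.
Divide row 1 by 5; eliminate column x3 from the other rows.
In the new row 1, the x1 entry is the old entry divided by the pivot: 3/5 = 3/5.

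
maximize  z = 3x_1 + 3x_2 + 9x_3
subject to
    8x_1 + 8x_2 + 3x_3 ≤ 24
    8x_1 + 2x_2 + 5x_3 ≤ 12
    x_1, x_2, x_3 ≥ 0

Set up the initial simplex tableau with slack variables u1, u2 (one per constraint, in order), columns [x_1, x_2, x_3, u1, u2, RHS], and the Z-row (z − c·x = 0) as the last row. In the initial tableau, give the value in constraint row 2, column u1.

Slack u1 belongs to constraint 1; its column is the unit vector e_1, so the entry in row 2 is 0.

0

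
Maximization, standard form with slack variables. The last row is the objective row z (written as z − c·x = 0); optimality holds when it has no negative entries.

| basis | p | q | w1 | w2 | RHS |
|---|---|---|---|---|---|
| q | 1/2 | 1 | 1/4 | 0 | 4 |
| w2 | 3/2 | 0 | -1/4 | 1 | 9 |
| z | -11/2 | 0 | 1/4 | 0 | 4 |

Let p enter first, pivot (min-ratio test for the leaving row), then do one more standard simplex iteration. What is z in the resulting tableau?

Ratio test on column p — row 1: 4/(1/2) = 8; row 2: 9/(3/2) = 6. Minimum is 6 at row 2 (w2 leaves); pivot element 3/2.
Pivot on row 2; the z-row RHS becomes 4 − (-11/2)·6 = 37.
Next entering variable (most negative z-row entry -2/3): w1.
Ratio test on column w1 — row 1: 1/(1/3) = 3; row 2: entry -1/6 ≤ 0. Minimum is 3 at row 1 (q leaves); pivot element 1/3.
After the second pivot the z-row RHS is 37 − (-2/3)·3 = 39.

39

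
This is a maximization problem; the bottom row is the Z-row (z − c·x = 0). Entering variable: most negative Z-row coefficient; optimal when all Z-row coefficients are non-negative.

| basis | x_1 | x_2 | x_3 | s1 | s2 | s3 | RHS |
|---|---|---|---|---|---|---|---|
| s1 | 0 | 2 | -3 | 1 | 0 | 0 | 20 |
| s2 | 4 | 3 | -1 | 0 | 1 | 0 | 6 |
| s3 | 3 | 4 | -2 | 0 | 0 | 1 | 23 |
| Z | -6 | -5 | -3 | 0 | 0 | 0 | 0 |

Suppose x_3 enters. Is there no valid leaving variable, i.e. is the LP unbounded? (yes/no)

Every constraint-row entry in column x_3 is ≤ 0, so increasing x_3 is unbounded.

yes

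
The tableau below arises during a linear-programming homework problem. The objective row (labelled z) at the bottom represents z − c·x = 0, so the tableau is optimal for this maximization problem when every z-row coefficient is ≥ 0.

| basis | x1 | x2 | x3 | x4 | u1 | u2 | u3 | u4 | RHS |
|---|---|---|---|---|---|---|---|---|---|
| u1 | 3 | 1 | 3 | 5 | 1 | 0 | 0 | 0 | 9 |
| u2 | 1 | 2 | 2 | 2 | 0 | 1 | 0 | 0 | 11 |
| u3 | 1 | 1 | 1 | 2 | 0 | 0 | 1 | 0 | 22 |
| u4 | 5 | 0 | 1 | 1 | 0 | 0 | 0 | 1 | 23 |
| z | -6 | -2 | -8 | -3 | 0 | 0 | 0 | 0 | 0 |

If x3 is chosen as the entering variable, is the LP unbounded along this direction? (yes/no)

Column x3 has positive entries in row(s) 1, 2, 3, 4, so the ratio test bounds it — not unbounded.

no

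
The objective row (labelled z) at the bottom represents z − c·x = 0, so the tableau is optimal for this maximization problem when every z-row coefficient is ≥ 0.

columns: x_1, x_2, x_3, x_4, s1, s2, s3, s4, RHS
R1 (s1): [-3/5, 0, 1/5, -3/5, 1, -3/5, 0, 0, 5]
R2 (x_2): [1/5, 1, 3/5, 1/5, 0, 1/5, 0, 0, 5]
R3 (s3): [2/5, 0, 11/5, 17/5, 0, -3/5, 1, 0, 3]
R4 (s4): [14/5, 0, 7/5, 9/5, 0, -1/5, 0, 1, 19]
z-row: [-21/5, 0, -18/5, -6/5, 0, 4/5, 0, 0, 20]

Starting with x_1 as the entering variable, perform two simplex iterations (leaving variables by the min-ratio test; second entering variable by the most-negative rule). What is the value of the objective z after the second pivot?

341/7

Ratio test on column x_1 — row 1: entry -3/5 ≤ 0; row 2: 5/(1/5) = 25; row 3: 3/(2/5) = 15/2; row 4: 19/(14/5) = 95/14. Minimum is 95/14 at row 4 (s4 leaves); pivot element 14/5.
Pivot on row 4; the z-row RHS becomes 20 − (-21/5)·(95/14) = 97/2.
Next entering variable (most negative z-row entry -3/2): x_3.
Ratio test on column x_3 — row 1: (127/14)/(1/2) = 127/7; row 2: (51/14)/(1/2) = 51/7; row 3: (2/7)/2 = 1/7; row 4: (95/14)/(1/2) = 95/7. Minimum is 1/7 at row 3 (s3 leaves); pivot element 2.
After the second pivot the z-row RHS is 97/2 − (-3/2)·(1/7) = 341/7.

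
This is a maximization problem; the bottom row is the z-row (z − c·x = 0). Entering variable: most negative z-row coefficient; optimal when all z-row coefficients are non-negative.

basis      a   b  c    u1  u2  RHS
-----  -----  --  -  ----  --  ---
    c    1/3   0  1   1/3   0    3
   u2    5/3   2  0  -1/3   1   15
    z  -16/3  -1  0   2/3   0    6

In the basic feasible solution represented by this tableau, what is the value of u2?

u2 is basic (row 2); its value is the RHS of that row, 15.

15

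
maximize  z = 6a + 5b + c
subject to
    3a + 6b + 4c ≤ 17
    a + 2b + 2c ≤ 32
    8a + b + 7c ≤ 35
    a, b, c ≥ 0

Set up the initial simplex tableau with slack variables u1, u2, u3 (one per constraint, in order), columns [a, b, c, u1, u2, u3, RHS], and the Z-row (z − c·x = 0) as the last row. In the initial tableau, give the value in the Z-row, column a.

The Z-row carries the negated objective coefficients: the a entry is -6.

-6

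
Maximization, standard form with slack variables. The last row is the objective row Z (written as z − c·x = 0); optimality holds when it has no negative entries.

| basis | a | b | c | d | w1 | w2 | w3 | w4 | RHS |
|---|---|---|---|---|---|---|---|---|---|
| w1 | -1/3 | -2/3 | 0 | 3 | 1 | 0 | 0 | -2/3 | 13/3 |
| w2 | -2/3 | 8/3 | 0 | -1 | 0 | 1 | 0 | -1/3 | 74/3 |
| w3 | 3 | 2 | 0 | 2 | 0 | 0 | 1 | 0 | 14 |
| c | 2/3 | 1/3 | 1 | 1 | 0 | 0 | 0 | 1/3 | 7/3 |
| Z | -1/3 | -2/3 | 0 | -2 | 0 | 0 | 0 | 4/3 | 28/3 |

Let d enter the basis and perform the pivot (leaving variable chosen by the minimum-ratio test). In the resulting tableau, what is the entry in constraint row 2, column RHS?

Ratio test on column d — row 1: (13/3)/3 = 13/9; row 2: entry -1 ≤ 0; row 3: 14/2 = 7; row 4: (7/3)/1 = 7/3. Minimum is 13/9 at row 1 (w1 leaves); pivot element 3.
Divide row 1 by 3; eliminate column d from the other rows.
Row 2 update in column RHS: 74/3 − (-1)·(13/9) = 235/9.

235/9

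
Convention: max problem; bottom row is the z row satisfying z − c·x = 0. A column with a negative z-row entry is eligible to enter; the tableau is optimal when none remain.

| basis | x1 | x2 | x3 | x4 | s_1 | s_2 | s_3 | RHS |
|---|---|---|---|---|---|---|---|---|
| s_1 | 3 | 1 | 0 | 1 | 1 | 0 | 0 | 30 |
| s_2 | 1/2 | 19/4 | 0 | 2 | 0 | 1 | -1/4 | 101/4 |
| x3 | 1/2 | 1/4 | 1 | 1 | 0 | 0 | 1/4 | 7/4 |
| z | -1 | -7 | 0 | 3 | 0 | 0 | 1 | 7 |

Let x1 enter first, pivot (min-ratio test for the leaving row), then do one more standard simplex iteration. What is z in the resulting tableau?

Ratio test on column x1 — row 1: 30/3 = 10; row 2: (101/4)/(1/2) = 101/2; row 3: (7/4)/(1/2) = 7/2. Minimum is 7/2 at row 3 (x3 leaves); pivot element 1/2.
Pivot on row 3; the z-row RHS becomes 7 − (-1)·(7/2) = 21/2.
Next entering variable (most negative z-row entry -13/2): x2.
Ratio test on column x2 — row 1: entry -1/2 ≤ 0; row 2: (47/2)/(9/2) = 47/9; row 3: (7/2)/(1/2) = 7. Minimum is 47/9 at row 2 (s_2 leaves); pivot element 9/2.
After the second pivot the z-row RHS is 21/2 − (-13/2)·(47/9) = 400/9.

400/9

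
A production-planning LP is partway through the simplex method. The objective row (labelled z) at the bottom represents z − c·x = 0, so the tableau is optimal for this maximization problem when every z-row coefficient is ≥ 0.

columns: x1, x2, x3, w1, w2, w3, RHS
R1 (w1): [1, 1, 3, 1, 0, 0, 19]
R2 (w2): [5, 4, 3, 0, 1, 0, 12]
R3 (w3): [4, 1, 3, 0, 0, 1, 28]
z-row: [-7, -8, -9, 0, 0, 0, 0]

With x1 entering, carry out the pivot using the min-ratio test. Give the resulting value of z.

Ratio test on column x1 — row 1: 19/1 = 19; row 2: 12/5 = 12/5; row 3: 28/4 = 7. Minimum is 12/5 at row 2 (w2 leaves); pivot element 5.
Pivot on row 2; the z-row RHS becomes 0 − (-7)·(12/5) = 84/5.

84/5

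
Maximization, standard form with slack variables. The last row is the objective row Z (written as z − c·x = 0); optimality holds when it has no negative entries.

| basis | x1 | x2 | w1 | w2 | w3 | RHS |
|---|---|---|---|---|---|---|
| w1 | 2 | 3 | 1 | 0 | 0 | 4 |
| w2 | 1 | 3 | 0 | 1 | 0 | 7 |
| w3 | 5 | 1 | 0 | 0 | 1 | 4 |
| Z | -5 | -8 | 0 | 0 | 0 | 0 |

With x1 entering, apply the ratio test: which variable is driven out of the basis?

w3

Column x1 entries and ratios — w1: 4/2 = 2; w2: 7/1 = 7; w3: 4/5 = 4/5.
Smallest ratio is 4/5 in the row of w3, so w3 leaves.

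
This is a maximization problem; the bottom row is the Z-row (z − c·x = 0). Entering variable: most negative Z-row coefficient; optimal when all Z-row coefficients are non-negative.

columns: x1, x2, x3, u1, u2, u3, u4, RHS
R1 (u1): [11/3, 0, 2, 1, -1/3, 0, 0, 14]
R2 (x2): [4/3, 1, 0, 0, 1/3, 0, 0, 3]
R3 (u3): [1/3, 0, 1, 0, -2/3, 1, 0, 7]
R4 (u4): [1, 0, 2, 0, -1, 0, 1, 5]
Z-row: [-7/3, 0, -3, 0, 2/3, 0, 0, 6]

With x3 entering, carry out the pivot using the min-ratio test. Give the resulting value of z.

Ratio test on column x3 — row 1: 14/2 = 7; row 2: entry 0 ≤ 0; row 3: 7/1 = 7; row 4: 5/2 = 5/2. Minimum is 5/2 at row 4 (u4 leaves); pivot element 2.
Pivot on row 4; the Z-row RHS becomes 6 − (-3)·(5/2) = 27/2.

27/2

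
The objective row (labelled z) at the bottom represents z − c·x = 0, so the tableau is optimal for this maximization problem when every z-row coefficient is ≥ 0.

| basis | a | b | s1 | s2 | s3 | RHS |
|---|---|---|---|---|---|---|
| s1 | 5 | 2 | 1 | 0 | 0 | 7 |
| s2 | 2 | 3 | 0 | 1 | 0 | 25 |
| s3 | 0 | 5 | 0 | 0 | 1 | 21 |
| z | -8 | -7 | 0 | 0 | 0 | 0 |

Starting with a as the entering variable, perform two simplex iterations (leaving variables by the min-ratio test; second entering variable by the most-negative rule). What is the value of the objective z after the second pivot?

49/2

Ratio test on column a — row 1: 7/5 = 7/5; row 2: 25/2 = 25/2; row 3: entry 0 ≤ 0. Minimum is 7/5 at row 1 (s1 leaves); pivot element 5.
Pivot on row 1; the z-row RHS becomes 0 − (-8)·(7/5) = 56/5.
Next entering variable (most negative z-row entry -19/5): b.
Ratio test on column b — row 1: (7/5)/(2/5) = 7/2; row 2: (111/5)/(11/5) = 111/11; row 3: 21/5 = 21/5. Minimum is 7/2 at row 1 (a leaves); pivot element 2/5.
After the second pivot the z-row RHS is 56/5 − (-19/5)·(7/2) = 49/2.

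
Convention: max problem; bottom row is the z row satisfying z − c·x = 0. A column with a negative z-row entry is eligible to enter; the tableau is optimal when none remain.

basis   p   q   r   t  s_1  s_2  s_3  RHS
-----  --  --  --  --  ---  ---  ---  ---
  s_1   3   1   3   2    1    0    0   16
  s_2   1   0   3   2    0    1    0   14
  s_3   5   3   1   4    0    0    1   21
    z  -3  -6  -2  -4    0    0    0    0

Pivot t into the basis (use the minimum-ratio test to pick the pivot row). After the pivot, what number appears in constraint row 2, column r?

5/2

Ratio test on column t — row 1: 16/2 = 8; row 2: 14/2 = 7; row 3: 21/4 = 21/4. Minimum is 21/4 at row 3 (s_3 leaves); pivot element 4.
Divide row 3 by 4; eliminate column t from the other rows.
Row 2 update in column r: 3 − 2·(1/4) = 5/2.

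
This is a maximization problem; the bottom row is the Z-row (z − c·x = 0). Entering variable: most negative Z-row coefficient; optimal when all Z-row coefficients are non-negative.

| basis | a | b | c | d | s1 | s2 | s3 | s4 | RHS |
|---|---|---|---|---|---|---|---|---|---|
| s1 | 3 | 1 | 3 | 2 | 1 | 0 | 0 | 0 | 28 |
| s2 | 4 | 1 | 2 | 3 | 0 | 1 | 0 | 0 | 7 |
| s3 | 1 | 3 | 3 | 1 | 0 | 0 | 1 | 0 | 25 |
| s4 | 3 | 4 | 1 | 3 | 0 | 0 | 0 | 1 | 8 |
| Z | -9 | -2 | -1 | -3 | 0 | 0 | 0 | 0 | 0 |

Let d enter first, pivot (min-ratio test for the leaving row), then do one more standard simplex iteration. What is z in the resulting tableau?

63/4

Ratio test on column d — row 1: 28/2 = 14; row 2: 7/3 = 7/3; row 3: 25/1 = 25; row 4: 8/3 = 8/3. Minimum is 7/3 at row 2 (s2 leaves); pivot element 3.
Pivot on row 2; the Z-row RHS becomes 0 − (-3)·(7/3) = 7.
Next entering variable (most negative Z-row entry -5): a.
Ratio test on column a — row 1: (70/3)/(1/3) = 70; row 2: (7/3)/(4/3) = 7/4; row 3: entry -1/3 ≤ 0; row 4: entry -1 ≤ 0. Minimum is 7/4 at row 2 (d leaves); pivot element 4/3.
After the second pivot the Z-row RHS is 7 − (-5)·(7/4) = 63/4.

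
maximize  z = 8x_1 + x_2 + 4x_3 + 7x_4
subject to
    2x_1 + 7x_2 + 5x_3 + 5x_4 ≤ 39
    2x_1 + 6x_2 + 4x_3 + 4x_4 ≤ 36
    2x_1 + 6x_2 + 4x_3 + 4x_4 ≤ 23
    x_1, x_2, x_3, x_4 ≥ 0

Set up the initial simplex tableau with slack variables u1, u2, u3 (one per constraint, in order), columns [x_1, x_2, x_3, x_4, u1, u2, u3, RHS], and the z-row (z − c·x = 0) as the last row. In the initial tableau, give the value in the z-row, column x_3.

-4

The z-row carries the negated objective coefficients: the x_3 entry is -4.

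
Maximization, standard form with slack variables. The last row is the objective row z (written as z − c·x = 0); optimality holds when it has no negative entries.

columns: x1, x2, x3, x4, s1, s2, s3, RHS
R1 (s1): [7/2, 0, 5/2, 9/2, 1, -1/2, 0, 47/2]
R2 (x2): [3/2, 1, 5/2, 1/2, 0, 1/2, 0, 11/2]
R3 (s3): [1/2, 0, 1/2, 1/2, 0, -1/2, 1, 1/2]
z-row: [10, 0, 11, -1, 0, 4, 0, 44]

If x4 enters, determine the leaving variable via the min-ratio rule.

s3

Column x4 entries and ratios — s1: (47/2)/(9/2) = 47/9; x2: (11/2)/(1/2) = 11; s3: (1/2)/(1/2) = 1.
Smallest ratio is 1 in the row of s3, so s3 leaves.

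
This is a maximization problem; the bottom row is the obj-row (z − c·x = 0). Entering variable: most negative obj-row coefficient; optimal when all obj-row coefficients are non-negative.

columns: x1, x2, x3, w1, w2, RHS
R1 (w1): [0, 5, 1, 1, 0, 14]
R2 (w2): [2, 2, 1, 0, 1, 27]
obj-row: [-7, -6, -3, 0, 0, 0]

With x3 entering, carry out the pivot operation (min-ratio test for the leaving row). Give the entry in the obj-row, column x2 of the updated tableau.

Ratio test on column x3 — row 1: 14/1 = 14; row 2: 27/1 = 27. Minimum is 14 at row 1 (w1 leaves); pivot element 1.
Divide row 1 by 1; eliminate column x3 from the other rows.
obj-row update in column x2: -6 − (-3)·5 = 9.

9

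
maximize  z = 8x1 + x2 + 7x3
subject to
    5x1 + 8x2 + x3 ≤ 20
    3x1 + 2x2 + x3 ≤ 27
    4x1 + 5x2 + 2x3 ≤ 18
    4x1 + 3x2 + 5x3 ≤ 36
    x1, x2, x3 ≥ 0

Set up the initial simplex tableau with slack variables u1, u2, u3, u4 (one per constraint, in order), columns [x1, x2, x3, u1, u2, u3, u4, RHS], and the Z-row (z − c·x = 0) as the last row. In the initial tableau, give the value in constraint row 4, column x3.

Constraint 4 has coefficient 5 on x3.

5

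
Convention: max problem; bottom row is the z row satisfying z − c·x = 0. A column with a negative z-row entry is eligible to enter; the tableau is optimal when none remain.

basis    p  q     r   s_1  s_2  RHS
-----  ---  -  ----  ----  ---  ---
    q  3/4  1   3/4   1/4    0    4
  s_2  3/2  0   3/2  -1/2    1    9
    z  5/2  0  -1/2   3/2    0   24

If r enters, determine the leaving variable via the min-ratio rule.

q

Column r entries and ratios — q: 4/(3/4) = 16/3; s_2: 9/(3/2) = 6.
Smallest ratio is 16/3 in the row of q, so q leaves.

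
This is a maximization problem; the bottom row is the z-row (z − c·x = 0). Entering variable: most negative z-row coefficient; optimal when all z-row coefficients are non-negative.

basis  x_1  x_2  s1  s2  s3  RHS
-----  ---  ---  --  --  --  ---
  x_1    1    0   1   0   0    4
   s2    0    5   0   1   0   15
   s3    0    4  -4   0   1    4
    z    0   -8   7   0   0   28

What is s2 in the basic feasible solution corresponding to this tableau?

15

s2 is basic (row 2); its value is the RHS of that row, 15.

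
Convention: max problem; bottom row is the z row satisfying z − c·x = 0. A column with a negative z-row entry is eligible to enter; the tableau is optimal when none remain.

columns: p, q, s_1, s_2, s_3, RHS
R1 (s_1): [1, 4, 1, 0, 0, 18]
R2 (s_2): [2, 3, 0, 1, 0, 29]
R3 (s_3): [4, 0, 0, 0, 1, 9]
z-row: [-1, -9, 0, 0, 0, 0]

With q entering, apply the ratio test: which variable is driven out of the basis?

Column q entries and ratios — s_1: 18/4 = 9/2; s_2: 29/3 = 29/3; s_3: 0 ≤ 0, skip.
Smallest ratio is 9/2 in the row of s_1, so s_1 leaves.

s_1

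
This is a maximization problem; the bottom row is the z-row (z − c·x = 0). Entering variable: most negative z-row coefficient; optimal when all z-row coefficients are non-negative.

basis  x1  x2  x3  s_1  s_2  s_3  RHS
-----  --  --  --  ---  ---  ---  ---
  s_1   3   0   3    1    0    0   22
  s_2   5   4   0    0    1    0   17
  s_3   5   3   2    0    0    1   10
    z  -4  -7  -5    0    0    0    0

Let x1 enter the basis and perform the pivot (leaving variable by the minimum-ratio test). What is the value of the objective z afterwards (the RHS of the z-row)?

8

Ratio test on column x1 — row 1: 22/3 = 22/3; row 2: 17/5 = 17/5; row 3: 10/5 = 2. Minimum is 2 at row 3 (s_3 leaves); pivot element 5.
Pivot on row 3; the z-row RHS becomes 0 − (-4)·2 = 8.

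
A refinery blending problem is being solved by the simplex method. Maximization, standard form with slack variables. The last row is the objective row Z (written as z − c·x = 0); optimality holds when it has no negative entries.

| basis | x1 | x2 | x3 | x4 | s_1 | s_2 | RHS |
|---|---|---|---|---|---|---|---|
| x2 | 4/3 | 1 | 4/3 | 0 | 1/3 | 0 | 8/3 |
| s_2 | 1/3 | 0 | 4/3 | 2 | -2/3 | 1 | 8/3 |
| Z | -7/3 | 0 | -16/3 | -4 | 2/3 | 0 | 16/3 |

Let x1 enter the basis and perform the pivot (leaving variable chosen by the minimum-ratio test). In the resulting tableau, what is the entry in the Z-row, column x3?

-3

Ratio test on column x1 — row 1: (8/3)/(4/3) = 2; row 2: (8/3)/(1/3) = 8. Minimum is 2 at row 1 (x2 leaves); pivot element 4/3.
Divide row 1 by 4/3; eliminate column x1 from the other rows.
Z-row update in column x3: -16/3 − (-7/3)·1 = -3.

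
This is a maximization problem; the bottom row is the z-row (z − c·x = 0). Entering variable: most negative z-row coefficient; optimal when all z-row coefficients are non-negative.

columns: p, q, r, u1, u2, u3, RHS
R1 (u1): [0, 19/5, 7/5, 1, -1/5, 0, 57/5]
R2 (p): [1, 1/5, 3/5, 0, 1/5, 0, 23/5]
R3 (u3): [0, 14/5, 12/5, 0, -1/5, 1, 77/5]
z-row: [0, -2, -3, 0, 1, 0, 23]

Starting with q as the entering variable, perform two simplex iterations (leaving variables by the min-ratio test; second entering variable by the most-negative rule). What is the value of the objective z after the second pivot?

1055/26

Ratio test on column q — row 1: (57/5)/(19/5) = 3; row 2: (23/5)/(1/5) = 23; row 3: (77/5)/(14/5) = 11/2. Minimum is 3 at row 1 (u1 leaves); pivot element 19/5.
Pivot on row 1; the z-row RHS becomes 23 − (-2)·3 = 29.
Next entering variable (most negative z-row entry -43/19): r.
Ratio test on column r — row 1: 3/(7/19) = 57/7; row 2: 4/(10/19) = 38/5; row 3: 7/(26/19) = 133/26. Minimum is 133/26 at row 3 (u3 leaves); pivot element 26/19.
After the second pivot the z-row RHS is 29 − (-43/19)·(133/26) = 1055/26.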